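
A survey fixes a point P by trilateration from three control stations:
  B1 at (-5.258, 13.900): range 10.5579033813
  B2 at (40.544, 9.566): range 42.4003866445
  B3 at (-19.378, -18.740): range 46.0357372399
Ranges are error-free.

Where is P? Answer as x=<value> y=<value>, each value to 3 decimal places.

eq1: (x + 5.258)² + (y − 13.900)² = 10.5579033813²
eq2: (x − 40.544)² + (y − 9.566)² = 42.4003866445²
eq3: (x + 19.378)² + (y + 18.740)² = 46.0357372399²
eq1−eq3, eq1−eq2 (x²,y² cancel):
  -28.240·x − 65.280·y = -1501.981859
  91.604·x − 8.668·y = -171.855736
det = -28.240·-8.668 − -65.280·91.604 = 6224.693440
x = (-1501.981859·-8.668 − -65.280·-171.855736) / 6224.693440 = 0.289241
y = (-28.240·-171.855736 − -1501.981859·91.604) / 6224.693440 = 22.883175

x=0.289 y=22.883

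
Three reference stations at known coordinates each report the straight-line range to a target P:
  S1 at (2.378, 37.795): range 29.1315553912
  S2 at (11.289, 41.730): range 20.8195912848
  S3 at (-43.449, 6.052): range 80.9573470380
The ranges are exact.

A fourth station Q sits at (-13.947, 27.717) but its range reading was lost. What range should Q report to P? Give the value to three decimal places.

eq1: (x − 2.378)² + (y − 37.795)² = 29.1315553912²
eq2: (x − 11.289)² + (y − 41.730)² = 20.8195912848²
eq3: (x + 43.449)² + (y − 6.052)² = 80.9573470380²
eq2−eq3, eq2−eq1 (x²,y² cancel):
  -109.476·x − 71.356·y = -6065.028774
  -17.822·x − 7.870·y = -849.909650
det = -109.476·-7.870 − -71.356·-17.822 = -410.130512
x = (-6065.028774·-7.870 − -71.356·-849.909650) / -410.130512 = 31.488456
y = (-109.476·-849.909650 − -6065.028774·-17.822) / -410.130512 = 36.686453
|P − Q| = √((31.488456 − -13.947)² + (36.686453 − 27.717)²) = 46.312328

46.312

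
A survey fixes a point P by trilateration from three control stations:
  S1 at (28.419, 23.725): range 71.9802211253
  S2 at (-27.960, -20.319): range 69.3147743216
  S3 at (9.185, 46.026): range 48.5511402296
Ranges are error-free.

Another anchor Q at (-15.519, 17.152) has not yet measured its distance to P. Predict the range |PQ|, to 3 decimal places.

eq1: (x − 28.419)² + (y − 23.725)² = 71.9802211253²
eq2: (x + 27.960)² + (y + 20.319)² = 69.3147743216²
eq3: (x − 9.185)² + (y − 46.026)² = 48.5511402296²
eq1−eq3, eq1−eq2 (x²,y² cancel):
  -38.468·x + 44.602·y = 3656.180731
  -112.758·x − 88.088·y = 200.722469
det = -38.468·-88.088 − 44.602·-112.758 = 8417.801500
x = (3656.180731·-88.088 − 44.602·200.722469) / 8417.801500 = -39.323602
y = (-38.468·200.722469 − 3656.180731·-112.758) / 8417.801500 = 48.057944
|P − Q| = √((-39.323602 − -15.519)² + (48.057944 − 17.152)²) = 39.010722

39.011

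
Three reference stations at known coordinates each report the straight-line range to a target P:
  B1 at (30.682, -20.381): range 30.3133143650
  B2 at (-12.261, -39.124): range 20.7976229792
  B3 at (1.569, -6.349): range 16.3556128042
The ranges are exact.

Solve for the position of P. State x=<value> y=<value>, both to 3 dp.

eq1: (x − 30.682)² + (y + 20.381)² = 30.3133143650²
eq2: (x + 12.261)² + (y + 39.124)² = 20.7976229792²
eq3: (x − 1.569)² + (y + 6.349)² = 16.3556128042²
eq3−eq1, eq3−eq2 (x²,y² cancel):
  58.226·x − 28.064·y = 662.607765
  -27.660·x − 65.550·y = 1473.212884
det = 58.226·-65.550 − -28.064·-27.660 = -4592.964540
x = (662.607765·-65.550 − -28.064·1473.212884) / -4592.964540 = 0.454977
y = (58.226·1473.212884 − 662.607765·-27.660) / -4592.964540 = -22.666629

x=0.455 y=-22.667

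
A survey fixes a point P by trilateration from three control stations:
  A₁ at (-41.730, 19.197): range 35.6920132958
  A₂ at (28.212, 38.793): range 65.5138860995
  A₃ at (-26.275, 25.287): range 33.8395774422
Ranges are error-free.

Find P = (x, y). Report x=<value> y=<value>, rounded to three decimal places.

x=-18.096 y=-7.549

eq1: (x + 41.730)² + (y − 19.197)² = 35.6920132958²
eq2: (x − 28.212)² + (y − 38.793)² = 65.5138860995²
eq3: (x + 26.275)² + (y − 25.287)² = 33.8395774422²
eq2−eq1, eq2−eq3 (x²,y² cancel):
  -139.884·x − 39.192·y = 2827.253375
  -108.974·x − 27.012·y = 2175.946471
det = -139.884·-27.012 − -39.192·-108.974 = -492.362400
x = (2827.253375·-27.012 − -39.192·2175.946471) / -492.362400 = -18.096276
y = (-139.884·2175.946471 − 2827.253375·-108.974) / -492.362400 = -7.549344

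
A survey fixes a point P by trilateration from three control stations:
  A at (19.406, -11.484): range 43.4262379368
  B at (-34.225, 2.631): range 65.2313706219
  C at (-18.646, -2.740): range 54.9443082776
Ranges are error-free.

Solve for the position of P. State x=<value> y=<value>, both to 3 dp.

eq1: (x − 19.406)² + (y + 11.484)² = 43.4262379368²
eq2: (x + 34.225)² + (y − 2.631)² = 65.2313706219²
eq3: (x + 18.646)² + (y + 2.740)² = 54.9443082776²
eq1−eq2, eq1−eq3 (x²,y² cancel):
  -107.262·x + 28.230·y = -1699.495878
  -76.104·x + 17.488·y = -1286.333047
det = -107.262·17.488 − 28.230·-76.104 = 272.618064
x = (-1699.495878·17.488 − 28.230·-1286.333047) / 272.618064 = 24.181809
y = (-107.262·-1286.333047 − -1699.495878·-76.104) / 272.618064 = 31.678829

x=24.182 y=31.679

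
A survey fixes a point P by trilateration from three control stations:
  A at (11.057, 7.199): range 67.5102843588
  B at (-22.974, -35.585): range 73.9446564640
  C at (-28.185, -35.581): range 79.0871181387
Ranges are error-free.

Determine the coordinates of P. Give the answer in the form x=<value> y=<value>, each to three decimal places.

x=49.920 y=-48.003

eq1: (x − 11.057)² + (y − 7.199)² = 67.5102843588²
eq2: (x + 22.974)² + (y + 35.585)² = 73.9446564640²
eq3: (x + 28.185)² + (y + 35.581)² = 79.0871181387²
eq2−eq3, eq2−eq1 (x²,y² cancel):
  -10.422·x + 0.008·y = -520.655151
  68.062·x + 85.568·y = -709.840326
det = -10.422·85.568 − 0.008·68.062 = -892.334192
x = (-520.655151·85.568 − 0.008·-709.840326) / -892.334192 = 49.920469
y = (-10.422·-709.840326 − -520.655151·68.062) / -892.334192 = -48.003077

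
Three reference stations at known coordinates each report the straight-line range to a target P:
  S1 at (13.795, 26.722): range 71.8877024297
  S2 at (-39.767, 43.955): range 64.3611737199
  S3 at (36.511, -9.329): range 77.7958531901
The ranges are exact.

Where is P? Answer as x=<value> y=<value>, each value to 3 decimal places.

eq1: (x − 13.795)² + (y − 26.722)² = 71.8877024297²
eq2: (x + 39.767)² + (y − 43.955)² = 64.3611737199²
eq3: (x − 36.511)² + (y + 9.329)² = 77.7958531901²
eq1−eq2, eq1−eq3 (x²,y² cancel):
  -107.124·x + 34.466·y = 3634.570083
  45.432·x − 72.102·y = -368.636960
det = -107.124·-72.102 − 34.466·45.432 = 6157.995336
x = (3634.570083·-72.102 − 34.466·-368.636960) / 6157.995336 = -40.492777
y = (-107.124·-368.636960 − 3634.570083·45.432) / 6157.995336 = -20.402081

x=-40.493 y=-20.402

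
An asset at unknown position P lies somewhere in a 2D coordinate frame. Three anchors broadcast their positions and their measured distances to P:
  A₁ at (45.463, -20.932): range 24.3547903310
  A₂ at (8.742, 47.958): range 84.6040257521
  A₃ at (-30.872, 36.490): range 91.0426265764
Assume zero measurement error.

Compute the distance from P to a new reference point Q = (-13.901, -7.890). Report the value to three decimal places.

eq1: (x − 45.463)² + (y + 20.932)² = 24.3547903310²
eq2: (x − 8.742)² + (y − 47.958)² = 84.6040257521²
eq3: (x + 30.872)² + (y − 36.490)² = 91.0426265764²
eq1−eq2, eq1−eq3 (x²,y² cancel):
  -73.442·x + 137.780·y = -6693.326026
  -152.670·x + 114.844·y = -7916.036551
det = -73.442·114.844 − 137.780·-152.670 = 12600.499552
x = (-6693.326026·114.844 − 137.780·-7916.036551) / 12600.499552 = 25.553208
y = (-73.442·-7916.036551 − -6693.326026·-152.670) / 12600.499552 = -34.958973
|P − Q| = √((25.553208 − -13.901)² + (-34.958973 − -7.890)²) = 47.847297

47.847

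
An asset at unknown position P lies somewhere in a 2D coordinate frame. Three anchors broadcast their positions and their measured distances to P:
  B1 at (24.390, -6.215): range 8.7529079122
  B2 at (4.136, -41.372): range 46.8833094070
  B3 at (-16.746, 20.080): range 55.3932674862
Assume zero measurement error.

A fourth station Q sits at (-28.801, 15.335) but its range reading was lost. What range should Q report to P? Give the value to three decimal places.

64.825

eq1: (x − 24.390)² + (y + 6.215)² = 8.7529079122²
eq2: (x − 4.136)² + (y + 41.372)² = 46.8833094070²
eq3: (x + 16.746)² + (y − 20.080)² = 55.3932674862²
eq1−eq3, eq1−eq2 (x²,y² cancel):
  -82.272·x + 52.590·y = -2941.664095
  -40.508·x − 70.314·y = -1026.180749
det = -82.272·-70.314 − 52.590·-40.508 = 7915.189128
x = (-2941.664095·-70.314 − 52.590·-1026.180749) / 7915.189128 = 32.950194
y = (-82.272·-1026.180749 − -2941.664095·-40.508) / 7915.189128 = -4.388396
|P − Q| = √((32.950194 − -28.801)² + (-4.388396 − 15.335)²) = 64.824550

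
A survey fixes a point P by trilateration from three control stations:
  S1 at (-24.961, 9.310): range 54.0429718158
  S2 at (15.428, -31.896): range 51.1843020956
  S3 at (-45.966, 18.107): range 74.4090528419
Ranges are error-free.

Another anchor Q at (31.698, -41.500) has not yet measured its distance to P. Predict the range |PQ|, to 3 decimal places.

eq1: (x + 24.961)² + (y − 9.310)² = 54.0429718158²
eq2: (x − 15.428)² + (y + 31.896)² = 51.1843020956²
eq3: (x + 45.966)² + (y − 18.107)² = 74.4090528419²
eq3−eq1, eq3−eq2 (x²,y² cancel):
  42.010·x − 17.594·y = 885.055358
  122.788·x − 100.006·y = 1731.515759
det = 42.010·-100.006 − -17.594·122.788 = -2040.919988
x = (885.055358·-100.006 − -17.594·1731.515759) / -2040.919988 = 28.441369
y = (42.010·1731.515759 − 885.055358·122.788) / -2040.919988 = 17.606374
|P − Q| = √((28.441369 − 31.698)² + (17.606374 − -41.500)²) = 59.196022

59.196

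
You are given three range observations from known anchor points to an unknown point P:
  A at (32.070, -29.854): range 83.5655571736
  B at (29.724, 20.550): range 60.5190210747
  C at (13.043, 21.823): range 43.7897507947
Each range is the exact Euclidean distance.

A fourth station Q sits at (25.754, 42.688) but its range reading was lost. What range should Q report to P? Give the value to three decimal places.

58.937

eq1: (x − 32.070)² + (y + 29.854)² = 83.5655571736²
eq2: (x − 29.724)² + (y − 20.550)² = 60.5190210747²
eq3: (x − 13.043)² + (y − 21.823)² = 43.7897507947²
eq3−eq1, eq3−eq2 (x²,y² cancel):
  38.054·x − 103.354·y = -3792.277033
  33.362·x − 2.546·y = -1085.554139
det = 38.054·-2.546 − -103.354·33.362 = 3351.210664
x = (-3792.277033·-2.546 − -103.354·-1085.554139) / 3351.210664 = -30.598263
y = (38.054·-1085.554139 − -3792.277033·33.362) / 3351.210664 = 25.426115
|P − Q| = √((-30.598263 − 25.754)² + (25.426115 − 42.688)²) = 58.936832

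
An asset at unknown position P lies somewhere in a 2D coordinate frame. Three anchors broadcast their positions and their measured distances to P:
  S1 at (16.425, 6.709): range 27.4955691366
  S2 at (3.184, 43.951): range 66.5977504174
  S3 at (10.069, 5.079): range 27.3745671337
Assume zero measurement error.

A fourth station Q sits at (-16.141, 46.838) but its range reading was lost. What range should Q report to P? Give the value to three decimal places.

76.297

eq1: (x − 16.425)² + (y − 6.709)² = 27.4955691366²
eq2: (x − 3.184)² + (y − 43.951)² = 66.5977504174²
eq3: (x − 10.069)² + (y − 5.079)² = 27.3745671337²
eq1−eq2, eq1−eq3 (x²,y² cancel):
  -26.482·x + 74.484·y = -2052.217088
  -12.712·x − 3.260·y = -180.970908
det = -26.482·-3.260 − 74.484·-12.712 = 1033.171928
x = (-2052.217088·-3.260 − 74.484·-180.970908) / 1033.171928 = 19.522080
y = (-26.482·-180.970908 − -2052.217088·-12.712) / 1033.171928 = -20.611586
|P − Q| = √((19.522080 − -16.141)² + (-20.611586 − 46.838)²) = 76.297457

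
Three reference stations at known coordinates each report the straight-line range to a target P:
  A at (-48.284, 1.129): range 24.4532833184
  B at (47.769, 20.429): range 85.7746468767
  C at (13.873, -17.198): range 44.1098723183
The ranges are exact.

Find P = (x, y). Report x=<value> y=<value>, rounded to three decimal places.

x=-30.197 y=-15.328

eq1: (x + 48.284)² + (y − 1.129)² = 24.4532833184²
eq2: (x − 47.769)² + (y − 20.429)² = 85.7746468767²
eq3: (x − 13.873)² + (y + 17.198)² = 44.1098723183²
eq2−eq3, eq2−eq1 (x²,y² cancel):
  -67.792·x − 75.254·y = 3200.619142
  -192.106·x − 38.600·y = 6392.724877
det = -67.792·-38.600 − -75.254·-192.106 = -11839.973724
x = (3200.619142·-38.600 − -75.254·6392.724877) / -11839.973724 = -30.197214
y = (-67.792·6392.724877 − 3200.619142·-192.106) / -11839.973724 = -15.327951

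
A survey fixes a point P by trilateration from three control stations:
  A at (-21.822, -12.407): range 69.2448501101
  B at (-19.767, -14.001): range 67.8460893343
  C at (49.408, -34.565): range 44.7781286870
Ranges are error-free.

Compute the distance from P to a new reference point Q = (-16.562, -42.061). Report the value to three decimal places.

eq1: (x + 21.822)² + (y + 12.407)² = 69.2448501101²
eq2: (x + 19.767)² + (y + 14.001)² = 67.8460893343²
eq3: (x − 49.408)² + (y + 34.565)² = 44.7781286870²
eq2−eq3, eq2−eq1 (x²,y² cancel):
  138.350·x − 41.128·y = 5647.138428
  -4.110·x + 3.188·y = -148.386386
det = 138.350·3.188 − -41.128·-4.110 = 272.023720
x = (5647.138428·3.188 − -41.128·-148.386386) / 272.023720 = 43.747075
y = (138.350·-148.386386 − 5647.138428·-4.110) / 272.023720 = 9.853856
|P − Q| = √((43.747075 − -16.562)² + (9.853856 − -42.061)²) = 79.575981

79.576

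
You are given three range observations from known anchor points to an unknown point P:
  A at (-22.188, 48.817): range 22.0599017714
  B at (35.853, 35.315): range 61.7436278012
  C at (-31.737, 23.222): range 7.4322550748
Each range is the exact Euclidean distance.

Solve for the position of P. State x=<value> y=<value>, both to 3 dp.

x=-25.326 y=26.981

eq1: (x + 22.188)² + (y − 48.817)² = 22.0599017714²
eq2: (x − 35.853)² + (y − 35.315)² = 61.7436278012²
eq3: (x + 31.737)² + (y − 23.222)² = 7.4322550748²
eq3−eq1, eq3−eq2 (x²,y² cancel):
  19.098·x + 51.190·y = 897.507529
  135.180·x + 24.186·y = -2770.948778
det = 19.098·24.186 − 51.190·135.180 = -6457.959972
x = (897.507529·24.186 − 51.190·-2770.948778) / -6457.959972 = -25.325642
y = (19.098·-2770.948778 − 897.507529·135.180) / -6457.959972 = 26.981376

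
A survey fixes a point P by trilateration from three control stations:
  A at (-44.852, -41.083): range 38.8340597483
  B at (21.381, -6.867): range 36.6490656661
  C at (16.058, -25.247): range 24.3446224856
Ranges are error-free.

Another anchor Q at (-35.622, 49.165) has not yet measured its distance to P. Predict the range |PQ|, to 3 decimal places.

82.630

eq1: (x + 44.852)² + (y + 41.083)² = 38.8340597483²
eq2: (x − 21.381)² + (y + 6.867)² = 36.6490656661²
eq3: (x − 16.058)² + (y + 25.247)² = 24.3446224856²
eq3−eq1, eq3−eq2 (x²,y² cancel):
  -121.820·x − 31.672·y = 1888.820867
  10.646·x + 36.760·y = -1141.460893
det = -121.820·36.760 − -31.672·10.646 = -4140.923088
x = (1888.820867·36.760 − -31.672·-1141.460893) / -4140.923088 = -8.037026
y = (-121.820·-1141.460893 − 1888.820867·10.646) / -4140.923088 = -28.724122
|P − Q| = √((-8.037026 − -35.622)² + (-28.724122 − 49.165)²) = 82.629572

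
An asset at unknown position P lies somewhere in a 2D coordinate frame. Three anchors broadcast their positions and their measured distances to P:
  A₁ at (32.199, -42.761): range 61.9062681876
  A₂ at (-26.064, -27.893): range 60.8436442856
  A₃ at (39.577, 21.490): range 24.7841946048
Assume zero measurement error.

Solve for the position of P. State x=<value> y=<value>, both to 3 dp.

x=15.245 y=16.778

eq1: (x − 32.199)² + (y + 42.761)² = 61.9062681876²
eq2: (x + 26.064)² + (y + 27.893)² = 60.8436442856²
eq3: (x − 39.577)² + (y − 21.490)² = 24.7841946048²
eq2−eq1, eq2−eq3 (x²,y² cancel):
  116.526·x − 29.736·y = 1277.490186
  131.282·x + 98.766·y = 3658.500232
det = 116.526·98.766 − -29.736·131.282 = 15412.608468
x = (1277.490186·98.766 − -29.736·3658.500232) / 15412.608468 = 15.244776
y = (116.526·3658.500232 − 1277.490186·131.282) / 15412.608468 = 16.778401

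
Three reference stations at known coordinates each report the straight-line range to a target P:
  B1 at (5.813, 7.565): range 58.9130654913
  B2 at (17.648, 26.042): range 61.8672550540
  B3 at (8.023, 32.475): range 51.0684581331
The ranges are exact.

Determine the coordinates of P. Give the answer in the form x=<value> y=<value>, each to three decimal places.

eq1: (x − 5.813)² + (y − 7.565)² = 58.9130654913²
eq2: (x − 17.648)² + (y − 26.042)² = 61.8672550540²
eq3: (x − 8.023)² + (y − 32.475)² = 51.0684581331²
eq2−eq3, eq2−eq1 (x²,y² cancel):
  -19.250·x + 12.866·y = 1348.926318
  -23.670·x − 36.954·y = -541.809512
det = -19.250·-36.954 − 12.866·-23.670 = 1015.902720
x = (1348.926318·-36.954 − 12.866·-541.809512) / 1015.902720 = -42.206110
y = (-19.250·-541.809512 − 1348.926318·-23.670) / 1015.902720 = 41.695842

x=-42.206 y=41.696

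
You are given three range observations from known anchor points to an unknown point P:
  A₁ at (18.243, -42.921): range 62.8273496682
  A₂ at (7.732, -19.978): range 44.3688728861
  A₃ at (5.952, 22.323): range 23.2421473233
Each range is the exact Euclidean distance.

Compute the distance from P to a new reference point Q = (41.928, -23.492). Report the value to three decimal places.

eq1: (x − 18.243)² + (y + 42.921)² = 62.8273496682²
eq2: (x − 7.732)² + (y + 19.978)² = 44.3688728861²
eq3: (x − 5.952)² + (y − 22.323)² = 23.2421473233²
eq2−eq3, eq2−eq1 (x²,y² cancel):
  -3.560·x + 84.602·y = 1503.237794
  21.022·x − 45.886·y = -262.564003
det = -3.560·-45.886 − 84.602·21.022 = -1615.149084
x = (1503.237794·-45.886 − 84.602·-262.564003) / -1615.149084 = 28.953445
y = (-3.560·-262.564003 − 1503.237794·21.022) / -1615.149084 = 18.986691
|P − Q| = √((28.953445 − 41.928)² + (18.986691 − -23.492)²) = 44.415969

44.416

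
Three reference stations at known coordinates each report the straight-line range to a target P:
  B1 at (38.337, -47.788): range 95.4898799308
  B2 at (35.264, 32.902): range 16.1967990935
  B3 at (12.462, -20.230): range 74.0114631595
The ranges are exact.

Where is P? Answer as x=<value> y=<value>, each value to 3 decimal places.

eq1: (x − 38.337)² + (y + 47.788)² = 95.4898799308²
eq2: (x − 35.264)² + (y − 32.902)² = 16.1967990935²
eq3: (x − 12.462)² + (y + 20.230)² = 74.0114631595²
eq1−eq3, eq1−eq2 (x²,y² cancel):
  -51.750·x + 55.116·y = 451.756321
  -6.146·x + 161.380·y = 7428.653655
det = -51.750·161.380 − 55.116·-6.146 = -8012.672064
x = (451.756321·161.380 − 55.116·7428.653655) / -8012.672064 = 42.000126
y = (-51.750·7428.653655 − 451.756321·-6.146) / -8012.672064 = 47.631593

x=42.000 y=47.632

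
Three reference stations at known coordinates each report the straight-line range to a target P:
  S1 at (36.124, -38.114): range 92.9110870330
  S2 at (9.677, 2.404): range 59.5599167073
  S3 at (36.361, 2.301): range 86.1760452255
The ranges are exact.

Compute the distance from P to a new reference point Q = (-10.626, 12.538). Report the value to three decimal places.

eq1: (x − 36.124)² + (y + 38.114)² = 92.9110870330²
eq2: (x − 9.677)² + (y − 2.404)² = 59.5599167073²
eq3: (x − 36.361)² + (y − 2.301)² = 86.1760452255²
eq1−eq3, eq1−eq2 (x²,y² cancel):
  0.474·x + 80.830·y = -224.044127
  -52.894·x + 81.036·y = 2426.889588
det = 0.474·81.036 − 80.830·-52.894 = 4313.833084
x = (-224.044127·81.036 − 80.830·2426.889588) / 4313.833084 = -49.682294
y = (0.474·2426.889588 − -224.044127·-52.894) / 4313.833084 = -2.480449
|P − Q| = √((-49.682294 − -10.626)² + (-2.480449 − 12.538)²) = 41.844330

41.844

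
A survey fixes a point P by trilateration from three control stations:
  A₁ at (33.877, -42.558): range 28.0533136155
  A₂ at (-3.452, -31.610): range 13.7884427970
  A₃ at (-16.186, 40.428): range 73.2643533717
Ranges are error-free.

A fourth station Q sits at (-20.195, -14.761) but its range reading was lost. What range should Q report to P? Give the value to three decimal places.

32.868

eq1: (x − 33.877)² + (y + 42.558)² = 28.0533136155²
eq2: (x + 3.452)² + (y + 31.610)² = 13.7884427970²
eq3: (x + 16.186)² + (y − 40.428)² = 73.2643533717²
eq1−eq2, eq1−eq3 (x²,y² cancel):
  -74.658·x + 21.896·y = -1350.858839
  -100.126·x + 165.972·y = -5643.101783
det = -74.658·165.972 − 21.896·-100.126 = -10198.778680
x = (-1350.858839·165.972 − 21.896·-5643.101783) / -10198.778680 = 9.868180
y = (-74.658·-5643.101783 − -1350.858839·-100.126) / -10198.778680 = -28.047143
|P − Q| = √((9.868180 − -20.195)² + (-28.047143 − -14.761)²) = 32.868167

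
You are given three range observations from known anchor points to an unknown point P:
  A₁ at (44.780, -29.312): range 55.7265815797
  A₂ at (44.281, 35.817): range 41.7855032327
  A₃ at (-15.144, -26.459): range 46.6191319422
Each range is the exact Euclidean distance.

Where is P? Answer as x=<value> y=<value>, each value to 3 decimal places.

eq1: (x − 44.780)² + (y + 29.312)² = 55.7265815797²
eq2: (x − 44.281)² + (y − 35.817)² = 41.7855032327²
eq3: (x + 15.144)² + (y + 26.459)² = 46.6191319422²
eq2−eq3, eq2−eq1 (x²,y² cancel):
  -118.850·x − 124.552·y = -2741.560216
  0.998·x − 130.258·y = -1738.646320
det = -118.850·-130.258 − -124.552·0.998 = 15605.466196
x = (-2741.560216·-130.258 − -124.552·-1738.646320) / 15605.466196 = 9.006990
y = (-118.850·-1738.646320 − -2741.560216·0.998) / 15605.466196 = 13.416721

x=9.007 y=13.417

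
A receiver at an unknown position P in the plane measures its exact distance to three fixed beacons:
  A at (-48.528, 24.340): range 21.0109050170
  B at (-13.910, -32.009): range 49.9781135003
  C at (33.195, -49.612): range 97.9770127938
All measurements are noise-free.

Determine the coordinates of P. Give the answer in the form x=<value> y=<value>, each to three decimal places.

x=-49.240 y=3.341

eq1: (x + 48.528)² + (y − 24.340)² = 21.0109050170²
eq2: (x + 13.910)² + (y + 32.009)² = 49.9781135003²
eq3: (x − 33.195)² + (y + 49.612)² = 97.9770127938²
eq2−eq3, eq2−eq1 (x²,y² cancel):
  94.210·x − 35.206·y = -4756.488819
  -69.236·x + 112.698·y = 3785.691902
det = 94.210·112.698 − -35.206·-69.236 = 8179.755964
x = (-4756.488819·112.698 − -35.206·3785.691902) / 8179.755964 = -49.239575
y = (94.210·3785.691902 − -4756.488819·-69.236) / 8179.755964 = 3.341148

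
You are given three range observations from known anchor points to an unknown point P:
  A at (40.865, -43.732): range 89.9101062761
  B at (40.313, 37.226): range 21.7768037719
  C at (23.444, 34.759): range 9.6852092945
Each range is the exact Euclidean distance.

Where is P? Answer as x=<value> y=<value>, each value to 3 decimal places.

x=19.490 y=43.600

eq1: (x − 40.865)² + (y + 43.732)² = 89.9101062761²
eq2: (x − 40.313)² + (y − 37.226)² = 21.7768037719²
eq3: (x − 23.444)² + (y − 34.759)² = 9.6852092945²
eq1−eq3, eq1−eq2 (x²,y² cancel):
  -34.842·x + 156.982·y = 6165.397100
  -1.104·x + 161.916·y = 7038.075024
det = -34.842·161.916 − 156.982·-1.104 = -5468.169144
x = (6165.397100·161.916 − 156.982·7038.075024) / -5468.169144 = 19.490007
y = (-34.842·7038.075024 − 6165.397100·-1.104) / -5468.169144 = 43.600336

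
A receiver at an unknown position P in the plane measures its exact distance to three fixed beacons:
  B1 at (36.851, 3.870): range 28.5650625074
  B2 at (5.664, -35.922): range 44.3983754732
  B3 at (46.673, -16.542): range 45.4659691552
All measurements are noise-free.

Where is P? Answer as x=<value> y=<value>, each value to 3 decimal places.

x=8.644 y=8.376

eq1: (x − 36.851)² + (y − 3.870)² = 28.5650625074²
eq2: (x − 5.664)² + (y + 35.922)² = 44.3983754732²
eq3: (x − 46.673)² + (y + 16.542)² = 45.4659691552²
eq3−eq2, eq3−eq1 (x²,y² cancel):
  -82.018·x − 38.760·y = -1033.597106
  -19.644·x + 40.824·y = 172.157963
det = -82.018·40.824 − -38.760·-19.644 = -4109.704272
x = (-1033.597106·40.824 − -38.760·172.157963) / -4109.704272 = 8.643621
y = (-82.018·172.157963 − -1033.597106·-19.644) / -4109.704272 = 8.376280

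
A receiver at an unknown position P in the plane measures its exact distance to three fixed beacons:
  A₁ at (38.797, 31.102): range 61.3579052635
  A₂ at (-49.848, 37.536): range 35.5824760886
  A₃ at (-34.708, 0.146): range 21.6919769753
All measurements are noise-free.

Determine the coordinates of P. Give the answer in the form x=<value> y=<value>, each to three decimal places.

x=-20.886 y=16.864

eq1: (x − 38.797)² + (y − 31.102)² = 61.3579052635²
eq2: (x + 49.848)² + (y − 37.536)² = 35.5824760886²
eq3: (x + 34.708)² + (y − 0.146)² = 21.6919769753²
eq3−eq1, eq3−eq2 (x²,y² cancel):
  147.010·x + 61.912·y = -2026.375640
  -30.280·x + 74.780·y = 1893.537081
det = 147.010·74.780 − 61.912·-30.280 = 12868.103160
x = (-2026.375640·74.780 − 61.912·1893.537081) / 12868.103160 = -20.886143
y = (147.010·1893.537081 − -2026.375640·-30.280) / 12868.103160 = 16.864197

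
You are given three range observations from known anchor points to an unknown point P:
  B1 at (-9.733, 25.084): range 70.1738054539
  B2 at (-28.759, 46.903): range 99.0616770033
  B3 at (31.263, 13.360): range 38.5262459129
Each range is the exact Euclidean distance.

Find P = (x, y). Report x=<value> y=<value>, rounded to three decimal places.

eq1: (x + 9.733)² + (y − 25.084)² = 70.1738054539²
eq2: (x + 28.759)² + (y − 46.903)² = 99.0616770033²
eq3: (x − 31.263)² + (y − 13.360)² = 38.5262459129²
eq1−eq3, eq1−eq2 (x²,y² cancel):
  81.992·x − 23.448·y = 3872.017772
  -38.052·x + 43.638·y = -2585.819734
det = 81.992·43.638 − -23.448·-38.052 = 2685.723600
x = (3872.017772·43.638 − -23.448·-2585.819734) / 2685.723600 = 40.337290
y = (81.992·-2585.819734 − 3872.017772·-38.052) / 2685.723600 = -24.082341

x=40.337 y=-24.082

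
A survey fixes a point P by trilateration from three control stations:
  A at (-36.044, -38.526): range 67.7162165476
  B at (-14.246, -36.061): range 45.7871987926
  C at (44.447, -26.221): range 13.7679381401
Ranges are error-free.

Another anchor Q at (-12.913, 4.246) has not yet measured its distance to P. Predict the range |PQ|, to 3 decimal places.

eq1: (x + 36.044)² + (y + 38.526)² = 67.7162165476²
eq2: (x + 14.246)² + (y + 36.061)² = 45.7871987926²
eq3: (x − 44.447)² + (y + 26.221)² = 13.7679381401²
eq3−eq2, eq3−eq1 (x²,y² cancel):
  -117.386·x − 19.680·y = -3066.643866
  -160.982·x − 24.610·y = -4275.583901
det = -117.386·-24.610 − -19.680·-160.982 = -279.256300
x = (-3066.643866·-24.610 − -19.680·-4275.583901) / -279.256300 = 31.058872
y = (-117.386·-4275.583901 − -3066.643866·-160.982) / -279.256300 = -29.432564
|P − Q| = √((31.058872 − -12.913)² + (-29.432564 − 4.246)²) = 55.387464

55.387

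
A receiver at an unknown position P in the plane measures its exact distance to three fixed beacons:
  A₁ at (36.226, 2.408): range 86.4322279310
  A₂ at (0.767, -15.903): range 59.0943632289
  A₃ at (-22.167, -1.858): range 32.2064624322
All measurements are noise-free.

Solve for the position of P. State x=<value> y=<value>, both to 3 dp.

eq1: (x − 36.226)² + (y − 2.408)² = 86.4322279310²
eq2: (x − 0.767)² + (y + 15.903)² = 59.0943632289²
eq3: (x + 22.167)² + (y + 1.858)² = 32.2064624322²
eq1−eq3, eq1−eq2 (x²,y² cancel):
  -116.786·x − 8.532·y = 5609.980316
  -70.918·x − 36.622·y = 2913.758418
det = -116.786·-36.622 − -8.532·-70.918 = 3671.864516
x = (5609.980316·-36.622 − -8.532·2913.758418) / 3671.864516 = -49.181693
y = (-116.786·2913.758418 − 5609.980316·-70.918) / 3671.864516 = 15.676611

x=-49.182 y=15.677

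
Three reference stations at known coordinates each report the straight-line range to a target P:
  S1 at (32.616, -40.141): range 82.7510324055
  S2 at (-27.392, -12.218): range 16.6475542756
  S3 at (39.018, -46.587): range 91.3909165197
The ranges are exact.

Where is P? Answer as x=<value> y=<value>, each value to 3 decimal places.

eq1: (x − 32.616)² + (y + 40.141)² = 82.7510324055²
eq2: (x + 27.392)² + (y + 12.218)² = 16.6475542756²
eq3: (x − 39.018)² + (y + 46.587)² = 91.3909165197²
eq3−eq2, eq3−eq1 (x²,y² cancel):
  -132.820·x + 68.738·y = 5282.006854
  -12.804·x + 12.892·y = 486.916702
det = -132.820·12.892 − 68.738·-12.804 = -832.194088
x = (5282.006854·12.892 − 68.738·486.916702) / -832.194088 = -41.608025
y = (-132.820·486.916702 − 5282.006854·-12.804) / -832.194088 = -3.555107

x=-41.608 y=-3.555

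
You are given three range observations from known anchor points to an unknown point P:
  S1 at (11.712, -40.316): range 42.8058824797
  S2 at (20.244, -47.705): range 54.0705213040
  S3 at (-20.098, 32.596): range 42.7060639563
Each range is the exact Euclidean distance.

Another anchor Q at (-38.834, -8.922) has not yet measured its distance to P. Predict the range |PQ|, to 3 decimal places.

eq1: (x − 11.712)² + (y + 40.316)² = 42.8058824797²
eq2: (x − 20.244)² + (y + 47.705)² = 54.0705213040²
eq3: (x + 20.098)² + (y − 32.596)² = 42.7060639563²
eq1−eq2, eq1−eq3 (x²,y² cancel):
  17.064·x − 14.778·y = -168.241938
  -63.620·x + 145.824·y = -287.586304
det = 17.064·145.824 − -14.778·-63.620 = 1548.164376
x = (-168.241938·145.824 − -14.778·-287.586304) / 1548.164376 = -18.592123
y = (17.064·-287.586304 − -168.241938·-63.620) / 1548.164376 = -10.083506
|P − Q| = √((-18.592123 − -38.834)² + (-10.083506 − -8.922)²) = 20.275174

20.275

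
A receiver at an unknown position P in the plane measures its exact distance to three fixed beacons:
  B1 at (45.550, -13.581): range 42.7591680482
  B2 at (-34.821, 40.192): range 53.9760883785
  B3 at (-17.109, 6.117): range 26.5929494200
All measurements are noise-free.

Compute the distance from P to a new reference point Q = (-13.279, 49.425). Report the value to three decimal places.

eq1: (x − 45.550)² + (y + 13.581)² = 42.7591680482²
eq2: (x + 34.821)² + (y − 40.192)² = 53.9760883785²
eq3: (x + 17.109)² + (y − 6.117)² = 26.5929494200²
eq1−eq3, eq1−eq2 (x²,y² cancel):
  -125.318·x + 39.396·y = -807.948998
  -160.742·x + 107.546·y = -516.418820
det = -125.318·107.546 − 39.396·-160.742 = -7144.857796
x = (-807.948998·107.546 − 39.396·-516.418820) / -7144.857796 = 9.313950
y = (-125.318·-516.418820 − -807.948998·-160.742) / -7144.857796 = 9.119113
|P − Q| = √((9.313950 − -13.279)² + (9.119113 − 49.425)²) = 46.206124

46.206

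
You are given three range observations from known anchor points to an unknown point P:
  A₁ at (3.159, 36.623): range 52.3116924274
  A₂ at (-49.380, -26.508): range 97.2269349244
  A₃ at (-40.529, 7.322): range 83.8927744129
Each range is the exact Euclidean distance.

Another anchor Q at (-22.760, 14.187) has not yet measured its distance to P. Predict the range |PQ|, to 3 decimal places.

eq1: (x − 3.159)² + (y − 36.623)² = 52.3116924274²
eq2: (x + 49.380)² + (y + 26.508)² = 97.2269349244²
eq3: (x + 40.529)² + (y − 7.322)² = 83.8927744129²
eq1−eq2, eq1−eq3 (x²,y² cancel):
  -105.078·x − 126.262·y = -4926.728656
  -87.376·x − 58.602·y = -3956.496319
det = -105.078·-58.602 − -126.262·-87.376 = -4874.487556
x = (-4926.728656·-58.602 − -126.262·-3956.496319) / -4874.487556 = 43.253569
y = (-105.078·-3956.496319 − -4926.728656·-87.376) / -4874.487556 = 3.023317
|P − Q| = √((43.253569 − -22.760)² + (3.023317 − 14.187)²) = 66.950871

66.951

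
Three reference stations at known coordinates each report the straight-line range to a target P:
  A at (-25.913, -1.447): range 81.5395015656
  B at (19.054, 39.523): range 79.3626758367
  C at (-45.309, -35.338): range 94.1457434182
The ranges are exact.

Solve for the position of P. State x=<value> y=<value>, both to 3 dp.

eq1: (x + 25.913)² + (y + 1.447)² = 81.5395015656²
eq2: (x − 19.054)² + (y − 39.523)² = 79.3626758367²
eq3: (x + 45.309)² + (y + 35.338)² = 94.1457434182²
eq3−eq1, eq3−eq2 (x²,y² cancel):
  38.792·x + 67.782·y = -413.371659
  128.726·x + 149.722·y = 1188.429408
det = 38.792·149.722 − 67.782·128.726 = -2917.289908
x = (-413.371659·149.722 − 67.782·1188.429408) / -2917.289908 = 48.827836
y = (38.792·1188.429408 − -413.371659·128.726) / -2917.289908 = -34.042977

x=48.828 y=-34.043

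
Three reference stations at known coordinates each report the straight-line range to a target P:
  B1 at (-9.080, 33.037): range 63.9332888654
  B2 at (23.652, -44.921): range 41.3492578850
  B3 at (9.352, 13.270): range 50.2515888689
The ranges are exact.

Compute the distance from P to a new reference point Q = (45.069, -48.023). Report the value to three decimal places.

62.678

eq1: (x + 9.080)² + (y − 33.037)² = 63.9332888654²
eq2: (x − 23.652)² + (y + 44.921)² = 41.3492578850²
eq3: (x − 9.352)² + (y − 13.270)² = 50.2515888689²
eq2−eq3, eq2−eq1 (x²,y² cancel):
  -28.600·x + 116.382·y = -3129.221597
  -65.464·x + 155.916·y = -3781.127873
det = -28.600·155.916 − 116.382·-65.464 = 3159.633648
x = (-3129.221597·155.916 − 116.382·-3781.127873) / 3159.633648 = -15.141151
y = (-28.600·-3781.127873 − -3129.221597·-65.464) / 3159.633648 = -30.608329
|P − Q| = √((-15.141151 − 45.069)² + (-30.608329 − -48.023)²) = 62.678011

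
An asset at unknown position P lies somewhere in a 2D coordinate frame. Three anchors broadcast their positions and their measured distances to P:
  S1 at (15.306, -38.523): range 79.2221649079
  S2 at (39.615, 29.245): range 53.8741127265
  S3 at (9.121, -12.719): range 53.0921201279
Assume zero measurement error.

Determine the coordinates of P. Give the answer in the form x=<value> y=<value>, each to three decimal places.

eq1: (x − 15.306)² + (y + 38.523)² = 79.2221649079²
eq2: (x − 39.615)² + (y − 29.245)² = 53.8741127265²
eq3: (x − 9.121)² + (y + 12.719)² = 53.0921201279²
eq1−eq2, eq1−eq3 (x²,y² cancel):
  48.618·x + 135.536·y = 4080.054476
  -12.370·x + 51.608·y = 1984.048630
det = 48.618·51.608 − 135.536·-12.370 = 4185.658064
x = (4080.054476·51.608 − 135.536·1984.048630) / 4185.658064 = -13.939639
y = (48.618·1984.048630 − 4080.054476·-12.370) / 4185.658064 = 35.103381

x=-13.940 y=35.103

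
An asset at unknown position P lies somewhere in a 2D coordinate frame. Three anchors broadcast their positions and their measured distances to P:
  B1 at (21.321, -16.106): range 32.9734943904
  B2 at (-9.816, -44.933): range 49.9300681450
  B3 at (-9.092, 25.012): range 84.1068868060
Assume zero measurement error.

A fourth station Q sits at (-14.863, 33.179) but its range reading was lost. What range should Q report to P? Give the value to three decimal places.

94.107

eq1: (x − 21.321)² + (y + 16.106)² = 32.9734943904²
eq2: (x + 9.816)² + (y + 44.933)² = 49.9300681450²
eq3: (x + 9.092)² + (y − 25.012)² = 84.1068868060²
eq3−eq2, eq3−eq1 (x²,y² cancel):
  -1.448·x − 139.890·y = 5988.020440
  60.826·x − 82.236·y = 5992.440745
det = -1.448·-82.236 − -139.890·60.826 = 8628.026868
x = (5988.020440·-82.236 − -139.890·5992.440745) / 8628.026868 = 40.084679
y = (-1.448·5992.440745 − 5988.020440·60.826) / 8628.026868 = -43.220123
|P − Q| = √((40.084679 − -14.863)² + (-43.220123 − 33.179)²) = 94.106713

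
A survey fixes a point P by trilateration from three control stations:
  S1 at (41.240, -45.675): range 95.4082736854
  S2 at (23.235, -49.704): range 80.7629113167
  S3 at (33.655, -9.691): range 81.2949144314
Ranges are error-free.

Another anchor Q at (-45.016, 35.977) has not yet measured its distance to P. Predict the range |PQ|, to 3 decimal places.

47.013

eq1: (x − 41.240)² + (y + 45.675)² = 95.4082736854²
eq2: (x − 23.235)² + (y + 49.704)² = 80.7629113167²
eq3: (x − 33.655)² + (y + 9.691)² = 81.2949144314²
eq1−eq2, eq1−eq3 (x²,y² cancel):
  -36.010·x − 8.058·y = 1803.500459
  -15.170·x + 71.968·y = -66.493144
det = -36.010·71.968 − -8.058·-15.170 = -2713.807540
x = (1803.500459·71.968 − -8.058·-66.493144) / -2713.807540 = -47.629951
y = (-36.010·-66.493144 − 1803.500459·-15.170) / -2713.807540 = -10.963755
|P − Q| = √((-47.629951 − -45.016)² + (-10.963755 − 35.977)²) = 47.013479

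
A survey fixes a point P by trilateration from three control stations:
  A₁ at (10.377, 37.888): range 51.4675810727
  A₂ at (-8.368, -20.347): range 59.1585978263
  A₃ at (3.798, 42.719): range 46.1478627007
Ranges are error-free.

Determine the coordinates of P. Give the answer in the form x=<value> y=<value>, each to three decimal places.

x=-40.386 y=29.398

eq1: (x − 10.377)² + (y − 37.888)² = 51.4675810727²
eq2: (x + 8.368)² + (y + 20.347)² = 59.1585978263²
eq3: (x − 3.798)² + (y − 42.719)² = 46.1478627007²
eq1−eq3, eq1−eq2 (x²,y² cancel):
  -13.158·x + 9.662·y = 815.441762
  -37.490·x − 116.470·y = -1909.986635
det = -13.158·-116.470 − 9.662·-37.490 = 1894.740640
x = (815.441762·-116.470 − 9.662·-1909.986635) / 1894.740640 = -40.385586
y = (-13.158·-1909.986635 − 815.441762·-37.490) / 1894.740640 = 29.398491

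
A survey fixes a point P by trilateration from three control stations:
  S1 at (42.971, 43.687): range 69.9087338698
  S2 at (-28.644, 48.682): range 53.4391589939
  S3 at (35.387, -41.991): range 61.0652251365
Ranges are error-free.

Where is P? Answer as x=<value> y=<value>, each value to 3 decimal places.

x=-10.348 y=-1.527

eq1: (x − 42.971)² + (y − 43.687)² = 69.9087338698²
eq2: (x + 28.644)² + (y − 48.682)² = 53.4391589939²
eq3: (x − 35.387)² + (y + 41.991)² = 61.0652251365²
eq3−eq1, eq3−eq2 (x²,y² cancel):
  15.168·x + 171.356·y = -418.692390
  -128.062·x + 181.346·y = 1048.150017
det = 15.168·181.346 − 171.356·-128.062 = 24694.848200
x = (-418.692390·181.346 − 171.356·1048.150017) / 24694.848200 = -10.347704
y = (15.168·1048.150017 − -418.692390·-128.062) / 24694.848200 = -1.527454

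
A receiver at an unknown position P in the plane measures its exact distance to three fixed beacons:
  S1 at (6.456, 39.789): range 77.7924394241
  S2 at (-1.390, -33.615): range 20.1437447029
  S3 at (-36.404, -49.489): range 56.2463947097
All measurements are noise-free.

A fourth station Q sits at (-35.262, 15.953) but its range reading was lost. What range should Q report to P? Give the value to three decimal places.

75.480

eq1: (x − 6.456)² + (y − 39.789)² = 77.7924394241²
eq2: (x + 1.390)² + (y + 33.615)² = 20.1437447029²
eq3: (x + 36.404)² + (y + 49.489)² = 56.2463947097²
eq2−eq1, eq2−eq3 (x²,y² cancel):
  15.692·x + 146.808·y = -5152.949049
  -70.028·x − 31.748·y = -115.374455
det = 15.692·-31.748 − 146.808·-70.028 = 9782.481008
x = (-5152.949049·-31.748 − 146.808·-115.374455) / 9782.481008 = 18.454799
y = (15.692·-115.374455 − -5152.949049·-70.028) / 9782.481008 = -37.072515
|P − Q| = √((18.454799 − -35.262)² + (-37.072515 − 15.953)²) = 75.479797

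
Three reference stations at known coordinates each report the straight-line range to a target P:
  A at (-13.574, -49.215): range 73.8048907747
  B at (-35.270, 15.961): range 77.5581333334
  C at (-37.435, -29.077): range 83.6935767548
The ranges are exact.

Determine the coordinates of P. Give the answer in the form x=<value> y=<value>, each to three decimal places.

x=40.775 y=0.718

eq1: (x + 13.574)² + (y + 49.215)² = 73.8048907747²
eq2: (x + 35.270)² + (y − 15.961)² = 77.5581333334²
eq3: (x + 37.435)² + (y + 29.077)² = 83.6935767548²
eq2−eq1, eq2−eq3 (x²,y² cancel):
  43.392·x − 130.352·y = 1675.745424
  -4.330·x − 90.076·y = -241.226011
det = 43.392·-90.076 − -130.352·-4.330 = -4473.001952
x = (1675.745424·-90.076 − -130.352·-241.226011) / -4473.001952 = 40.775466
y = (43.392·-241.226011 − 1675.745424·-4.330) / -4473.001952 = 0.717930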